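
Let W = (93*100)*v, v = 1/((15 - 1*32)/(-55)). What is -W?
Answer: -511500/17 ≈ -30088.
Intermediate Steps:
v = 55/17 (v = 1/((15 - 32)*(-1/55)) = 1/(-17*(-1/55)) = 1/(17/55) = 55/17 ≈ 3.2353)
W = 511500/17 (W = (93*100)*(55/17) = 9300*(55/17) = 511500/17 ≈ 30088.)
-W = -1*511500/17 = -511500/17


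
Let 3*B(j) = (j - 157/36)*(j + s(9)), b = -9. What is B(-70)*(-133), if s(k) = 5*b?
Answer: -40944715/108 ≈ -3.7912e+5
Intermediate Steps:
s(k) = -45 (s(k) = 5*(-9) = -45)
B(j) = (-45 + j)*(-157/36 + j)/3 (B(j) = ((j - 157/36)*(j - 45))/3 = ((j - 157*1/36)*(-45 + j))/3 = ((j - 157/36)*(-45 + j))/3 = ((-157/36 + j)*(-45 + j))/3 = ((-45 + j)*(-157/36 + j))/3 = (-45 + j)*(-157/36 + j)/3)
B(-70)*(-133) = (785/12 - 1777/108*(-70) + (⅓)*(-70)²)*(-133) = (785/12 + 62195/54 + (⅓)*4900)*(-133) = (785/12 + 62195/54 + 4900/3)*(-133) = (307855/108)*(-133) = -40944715/108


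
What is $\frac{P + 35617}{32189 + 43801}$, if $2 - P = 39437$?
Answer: $- \frac{1909}{37995} \approx -0.050243$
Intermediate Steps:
$P = -39435$ ($P = 2 - 39437 = -39435$)
$\frac{P + 35617}{32189 + 43801} = \frac{-39435 + 35617}{32189 + 43801} = - \frac{3818}{75990} = \left(-3818\right) \frac{1}{75990} = - \frac{1909}{37995}$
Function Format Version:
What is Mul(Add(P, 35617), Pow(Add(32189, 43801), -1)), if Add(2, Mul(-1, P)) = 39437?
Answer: Rational(-1909, 37995) ≈ -0.050243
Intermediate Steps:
P = -39435 (P = Add(2, Mul(-1, 39437)) = Add(2, -39437) = -39435)
Mul(Add(P, 35617), Pow(Add(32189, 43801), -1)) = Mul(Add(-39435, 35617), Pow(Add(32189, 43801), -1)) = Mul(-3818, Pow(75990, -1)) = Mul(-3818, Rational(1, 75990)) = Rational(-1909, 37995)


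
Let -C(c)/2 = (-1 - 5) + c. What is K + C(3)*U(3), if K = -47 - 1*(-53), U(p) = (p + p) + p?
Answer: 60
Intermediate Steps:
U(p) = 3*p (U(p) = 2*p + p = 3*p)
C(c) = 12 - 2*c (C(c) = -2*((-1 - 5) + c) = -2*(-6 + c) = 12 - 2*c)
K = 6 (K = -47 + 53 = 6)
K + C(3)*U(3) = 6 + (12 - 2*3)*(3*3) = 6 + (12 - 6)*9 = 6 + 6*9 = 6 + 54 = 60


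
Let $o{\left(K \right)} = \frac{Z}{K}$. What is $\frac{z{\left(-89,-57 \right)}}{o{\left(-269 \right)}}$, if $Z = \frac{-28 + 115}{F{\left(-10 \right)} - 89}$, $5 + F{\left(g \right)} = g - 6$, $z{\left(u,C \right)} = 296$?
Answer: $\frac{8758640}{87} \approx 1.0067 \cdot 10^{5}$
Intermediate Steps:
$F{\left(g \right)} = -11 + g$ ($F{\left(g \right)} = -5 + \left(g - 6\right) = -5 + \left(-6 + g\right) = -11 + g$)
$Z = - \frac{87}{110}$ ($Z = \frac{-28 + 115}{\left(-11 - 10\right) - 89} = \frac{87}{-21 - 89} = \frac{87}{-110} = 87 \left(- \frac{1}{110}\right) = - \frac{87}{110} \approx -0.79091$)
$o{\left(K \right)} = - \frac{87}{110 K}$
$\frac{z{\left(-89,-57 \right)}}{o{\left(-269 \right)}} = \frac{296}{\left(- \frac{87}{110}\right) \frac{1}{-269}} = \frac{296}{\left(- \frac{87}{110}\right) \left(- \frac{1}{269}\right)} = \frac{296}{\frac{87}{29590}} = 296 \cdot \frac{29590}{87} = \frac{8758640}{87}$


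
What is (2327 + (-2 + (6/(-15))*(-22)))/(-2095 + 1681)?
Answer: -11669/2070 ≈ -5.6372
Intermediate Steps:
(2327 + (-2 + (6/(-15))*(-22)))/(-2095 + 1681) = (2327 + (-2 + (6*(-1/15))*(-22)))/(-414) = (2327 + (-2 - ⅖*(-22)))*(-1/414) = (2327 + (-2 + 44/5))*(-1/414) = (2327 + 34/5)*(-1/414) = (11669/5)*(-1/414) = -11669/2070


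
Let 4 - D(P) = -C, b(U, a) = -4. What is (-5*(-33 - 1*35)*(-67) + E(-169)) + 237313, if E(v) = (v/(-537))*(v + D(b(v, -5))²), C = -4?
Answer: 115175660/537 ≈ 2.1448e+5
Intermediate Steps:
D(P) = 0 (D(P) = 4 - (-1)*(-4) = 4 - 1*4 = 4 - 4 = 0)
E(v) = -v²/537 (E(v) = (v/(-537))*(v + 0²) = (v*(-1/537))*(v + 0) = (-v/537)*v = -v²/537)
(-5*(-33 - 1*35)*(-67) + E(-169)) + 237313 = (-5*(-33 - 1*35)*(-67) - 1/537*(-169)²) + 237313 = (-5*(-33 - 35)*(-67) - 1/537*28561) + 237313 = (-5*(-68)*(-67) - 28561/537) + 237313 = (340*(-67) - 28561/537) + 237313 = (-22780 - 28561/537) + 237313 = -12261421/537 + 237313 = 115175660/537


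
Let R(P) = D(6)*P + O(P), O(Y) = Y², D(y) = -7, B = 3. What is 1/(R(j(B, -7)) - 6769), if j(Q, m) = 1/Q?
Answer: -9/60941 ≈ -0.00014768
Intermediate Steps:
R(P) = P² - 7*P (R(P) = -7*P + P² = P² - 7*P)
1/(R(j(B, -7)) - 6769) = 1/((-7 + 1/3)/3 - 6769) = 1/((-7 + ⅓)/3 - 6769) = 1/((⅓)*(-20/3) - 6769) = 1/(-20/9 - 6769) = 1/(-60941/9) = -9/60941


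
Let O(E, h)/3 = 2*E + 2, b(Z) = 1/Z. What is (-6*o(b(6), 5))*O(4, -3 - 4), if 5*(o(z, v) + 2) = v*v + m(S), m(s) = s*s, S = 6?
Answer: -1836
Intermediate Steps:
m(s) = s**2
O(E, h) = 6 + 6*E (O(E, h) = 3*(2*E + 2) = 3*(2 + 2*E) = 6 + 6*E)
o(z, v) = 26/5 + v**2/5 (o(z, v) = -2 + (v*v + 6**2)/5 = -2 + (v**2 + 36)/5 = -2 + (36 + v**2)/5 = -2 + (36/5 + v**2/5) = 26/5 + v**2/5)
(-6*o(b(6), 5))*O(4, -3 - 4) = (-6*(26/5 + (1/5)*5**2))*(6 + 6*4) = (-6*(26/5 + (1/5)*25))*(6 + 24) = -6*(26/5 + 5)*30 = -6*51/5*30 = -306/5*30 = -1836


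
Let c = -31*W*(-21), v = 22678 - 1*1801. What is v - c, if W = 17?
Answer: 9810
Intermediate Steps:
v = 20877 (v = 22678 - 1801 = 20877)
c = 11067 (c = -31*17*(-21) = -527*(-21) = 11067)
v - c = 20877 - 1*11067 = 20877 - 11067 = 9810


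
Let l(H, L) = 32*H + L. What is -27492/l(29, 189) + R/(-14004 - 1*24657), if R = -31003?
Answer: -146891123/6169191 ≈ -23.810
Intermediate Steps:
l(H, L) = L + 32*H
-27492/l(29, 189) + R/(-14004 - 1*24657) = -27492/(189 + 32*29) - 31003/(-14004 - 1*24657) = -27492/(189 + 928) - 31003/(-14004 - 24657) = -27492/1117 - 31003/(-38661) = -27492*1/1117 - 31003*(-1/38661) = -27492/1117 + 4429/5523 = -146891123/6169191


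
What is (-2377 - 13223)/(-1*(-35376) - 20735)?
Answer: -15600/14641 ≈ -1.0655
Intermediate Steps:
(-2377 - 13223)/(-1*(-35376) - 20735) = -15600/(35376 - 20735) = -15600/14641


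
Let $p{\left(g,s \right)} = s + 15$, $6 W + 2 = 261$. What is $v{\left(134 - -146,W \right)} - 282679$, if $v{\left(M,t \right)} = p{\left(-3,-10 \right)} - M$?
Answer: $-282954$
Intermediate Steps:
$W = \frac{259}{6}$ ($W = - \frac{1}{3} + \frac{1}{6} \cdot 261 = - \frac{1}{3} + \frac{87}{2} = \frac{259}{6} \approx 43.167$)
$p{\left(g,s \right)} = 15 + s$
$v{\left(M,t \right)} = 5 - M$ ($v{\left(M,t \right)} = \left(15 - 10\right) - M = 5 - M$)
$v{\left(134 - -146,W \right)} - 282679 = \left(5 - \left(134 - -146\right)\right) - 282679 = \left(5 - \left(134 + 146\right)\right) - 282679 = \left(5 - 280\right) - 282679 = -275 - 282679 = -282954$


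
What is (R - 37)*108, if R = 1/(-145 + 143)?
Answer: -4050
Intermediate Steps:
R = -1/2 (R = 1/(-2) = -1/2 ≈ -0.50000)
(R - 37)*108 = (-1/2 - 37)*108 = -75/2*108 = -4050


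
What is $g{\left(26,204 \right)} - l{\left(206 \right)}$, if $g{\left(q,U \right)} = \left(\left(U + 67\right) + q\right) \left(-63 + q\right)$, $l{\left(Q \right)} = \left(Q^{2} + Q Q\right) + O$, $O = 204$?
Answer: $-96065$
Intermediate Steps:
$l{\left(Q \right)} = 204 + 2 Q^{2}$ ($l{\left(Q \right)} = \left(Q^{2} + Q Q\right) + 204 = \left(Q^{2} + Q^{2}\right) + 204 = 2 Q^{2} + 204 = 204 + 2 Q^{2}$)
$g{\left(q,U \right)} = \left(-63 + q\right) \left(67 + U + q\right)$ ($g{\left(q,U \right)} = \left(\left(67 + U\right) + q\right) \left(-63 + q\right) = \left(67 + U + q\right) \left(-63 + q\right) = \left(-63 + q\right) \left(67 + U + q\right)$)
$g{\left(26,204 \right)} - l{\left(206 \right)} = \left(-4221 + 26^{2} - 12852 + 4 \cdot 26 + 204 \cdot 26\right) - \left(204 + 2 \cdot 206^{2}\right) = \left(-4221 + 676 - 12852 + 104 + 5304\right) - \left(204 + 2 \cdot 42436\right) = -10989 - \left(204 + 84872\right) = -10989 - 85076 = -96065$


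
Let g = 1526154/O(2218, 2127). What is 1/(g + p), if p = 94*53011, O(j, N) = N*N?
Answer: 1508043/7514630051180 ≈ 2.0068e-7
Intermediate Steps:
O(j, N) = N**2
p = 4983034
g = 508718/1508043 (g = 1526154/(2127**2) = 1526154/4524129 = 1526154*(1/4524129) = 508718/1508043 ≈ 0.33734)
1/(g + p) = 1/(508718/1508043 + 4983034) = 1/(7514630051180/1508043) = 1508043/7514630051180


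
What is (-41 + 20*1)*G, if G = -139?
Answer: 2919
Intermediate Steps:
(-41 + 20*1)*G = (-41 + 20*1)*(-139) = (-41 + 20)*(-139) = -21*(-139) = 2919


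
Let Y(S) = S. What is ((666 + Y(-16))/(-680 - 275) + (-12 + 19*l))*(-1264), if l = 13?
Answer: -56570320/191 ≈ -2.9618e+5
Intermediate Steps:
((666 + Y(-16))/(-680 - 275) + (-12 + 19*l))*(-1264) = ((666 - 16)/(-680 - 275) + (-12 + 19*13))*(-1264) = (650/(-955) + (-12 + 247))*(-1264) = (650*(-1/955) + 235)*(-1264) = (-130/191 + 235)*(-1264) = (44755/191)*(-1264) = -56570320/191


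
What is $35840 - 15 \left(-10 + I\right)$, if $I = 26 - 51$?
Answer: $36365$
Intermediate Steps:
$I = -25$
$35840 - 15 \left(-10 + I\right) = 35840 - 15 \left(-10 - 25\right) = 35840 - 15 \left(-35\right) = 35840 - -525 = 35840 + 525 = 36365$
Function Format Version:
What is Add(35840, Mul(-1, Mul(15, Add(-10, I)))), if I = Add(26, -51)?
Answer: 36365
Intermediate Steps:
I = -25
Add(35840, Mul(-1, Mul(15, Add(-10, I)))) = Add(35840, Mul(-1, Mul(15, Add(-10, -25)))) = Add(35840, Mul(-1, Mul(15, -35))) = Add(35840, Mul(-1, -525)) = Add(35840, 525) = 36365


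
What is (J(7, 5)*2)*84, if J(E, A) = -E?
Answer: -1176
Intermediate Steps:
(J(7, 5)*2)*84 = (-1*7*2)*84 = -7*2*84 = -14*84 = -1176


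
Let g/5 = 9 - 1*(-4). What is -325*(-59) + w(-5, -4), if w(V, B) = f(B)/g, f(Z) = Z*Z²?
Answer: 1246311/65 ≈ 19174.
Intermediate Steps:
g = 65 (g = 5*(9 - 1*(-4)) = 5*(9 + 4) = 5*13 = 65)
f(Z) = Z³
w(V, B) = B³/65
-325*(-59) + w(-5, -4) = -325*(-59) + (1/65)*(-4)³ = 19175 + (1/65)*(-64) = 19175 - 64/65 = 1246311/65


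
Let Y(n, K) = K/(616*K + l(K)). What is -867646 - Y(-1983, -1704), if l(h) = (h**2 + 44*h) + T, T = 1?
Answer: -1543522276438/1778977 ≈ -8.6765e+5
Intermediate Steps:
l(h) = 1 + h**2 + 44*h (l(h) = (h**2 + 44*h) + 1 = 1 + h**2 + 44*h)
Y(n, K) = K/(1 + K**2 + 660*K) (Y(n, K) = K/(616*K + (1 + K**2 + 44*K)) = K/(1 + K**2 + 660*K))
-867646 - Y(-1983, -1704) = -867646 - (-1704)/(1 + (-1704)**2 + 660*(-1704)) = -867646 - (-1704)/(1 + 2903616 - 1124640) = -867646 - (-1704)/1778977 = -867646 - 1*(-1704/1778977) = -867646 + 1704/1778977 = -1543522276438/1778977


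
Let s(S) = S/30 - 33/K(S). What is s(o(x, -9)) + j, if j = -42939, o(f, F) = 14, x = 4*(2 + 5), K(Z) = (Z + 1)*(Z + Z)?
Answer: -18034217/420 ≈ -42939.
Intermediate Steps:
K(Z) = 2*Z*(1 + Z) (K(Z) = (1 + Z)*(2*Z) = 2*Z*(1 + Z))
x = 28 (x = 4*7 = 28)
s(S) = S/30 - 33/(2*S*(1 + S)) (s(S) = S/30 - 33*1/(2*S*(1 + S)) = S*(1/30) - 33/(2*S*(1 + S)) = S/30 - 33/(2*S*(1 + S)))
s(o(x, -9)) + j = (1/30)*(-495 + 14²*(1 + 14))/(14*(1 + 14)) - 42939 = (1/30)*(1/14)*(-495 + 196*15)/15 - 42939 = (1/30)*(1/14)*(1/15)*(-495 + 2940) - 42939 = (1/30)*(1/14)*(1/15)*2445 - 42939 = 163/420 - 42939 = -18034217/420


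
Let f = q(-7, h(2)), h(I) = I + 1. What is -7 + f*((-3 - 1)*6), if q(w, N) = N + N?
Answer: -151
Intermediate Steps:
h(I) = 1 + I
q(w, N) = 2*N
f = 6 (f = 2*(1 + 2) = 2*3 = 6)
-7 + f*((-3 - 1)*6) = -7 + 6*((-3 - 1)*6) = -7 + 6*(-4*6) = -7 + 6*(-24) = -7 - 144 = -151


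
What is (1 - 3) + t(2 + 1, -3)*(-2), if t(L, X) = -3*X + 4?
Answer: -28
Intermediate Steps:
t(L, X) = 4 - 3*X
(1 - 3) + t(2 + 1, -3)*(-2) = (1 - 3) + (4 - 3*(-3))*(-2) = -2 + (4 + 9)*(-2) = -2 + 13*(-2) = -2 - 26 = -28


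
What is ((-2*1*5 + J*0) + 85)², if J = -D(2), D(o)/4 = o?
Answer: 5625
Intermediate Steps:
D(o) = 4*o
J = -8 (J = -4*2 = -1*8 = -8)
((-2*1*5 + J*0) + 85)² = ((-2*1*5 - 8*0) + 85)² = ((-2*5 + 0) + 85)² = ((-10 + 0) + 85)² = (-10 + 85)² = 75² = 5625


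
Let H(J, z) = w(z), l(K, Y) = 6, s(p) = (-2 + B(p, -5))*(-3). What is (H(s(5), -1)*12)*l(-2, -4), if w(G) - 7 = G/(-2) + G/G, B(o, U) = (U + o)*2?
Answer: 612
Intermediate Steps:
B(o, U) = 2*U + 2*o
w(G) = 8 - G/2 (w(G) = 7 + (G/(-2) + G/G) = 7 + (G*(-1/2) + 1) = 7 + (-G/2 + 1) = 7 + (1 - G/2) = 8 - G/2)
s(p) = 36 - 6*p (s(p) = (-2 + (2*(-5) + 2*p))*(-3) = (-2 + (-10 + 2*p))*(-3) = (-12 + 2*p)*(-3) = 36 - 6*p)
H(J, z) = 8 - z/2
(H(s(5), -1)*12)*l(-2, -4) = ((8 - 1/2*(-1))*12)*6 = ((8 + 1/2)*12)*6 = ((17/2)*12)*6 = 102*6 = 612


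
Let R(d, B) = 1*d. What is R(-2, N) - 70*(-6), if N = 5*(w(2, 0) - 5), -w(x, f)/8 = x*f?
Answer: 418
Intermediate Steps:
w(x, f) = -8*f*x (w(x, f) = -8*x*f = -8*f*x)
N = -25 (N = 5*(-8*0*2 - 5) = 5*(0 - 5) = 5*(-5) = -25)
R(d, B) = d
R(-2, N) - 70*(-6) = -2 - 70*(-6) = -2 + 420 = 418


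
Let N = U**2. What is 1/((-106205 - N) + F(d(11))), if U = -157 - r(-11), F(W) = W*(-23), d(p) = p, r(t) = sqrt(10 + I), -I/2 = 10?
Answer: I/(-131097*I + 314*sqrt(10)) ≈ -7.6275e-6 + 5.7772e-8*I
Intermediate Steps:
I = -20 (I = -2*10 = -20)
r(t) = I*sqrt(10) (r(t) = sqrt(10 - 20) = sqrt(-10) = I*sqrt(10))
F(W) = -23*W
U = -157 - I*sqrt(10) ≈ -157.0 - 3.1623*I
N = (-157 - I*sqrt(10))**2 ≈ 24639.0 + 992.96*I
1/((-106205 - N) + F(d(11))) = 1/((-106205 - (157 + I*sqrt(10))**2) - 23*11) = 1/((-106205 - (157 + I*sqrt(10))**2) - 253) = 1/(-106458 - (157 + I*sqrt(10))**2)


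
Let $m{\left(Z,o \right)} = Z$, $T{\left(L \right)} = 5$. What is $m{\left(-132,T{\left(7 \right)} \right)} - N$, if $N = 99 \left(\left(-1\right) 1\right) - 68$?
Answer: $35$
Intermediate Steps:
$N = -167$ ($N = 99 \left(-1\right) - 68 = -99 - 68 = -167$)
$m{\left(-132,T{\left(7 \right)} \right)} - N = -132 - -167 = -132 + 167 = 35$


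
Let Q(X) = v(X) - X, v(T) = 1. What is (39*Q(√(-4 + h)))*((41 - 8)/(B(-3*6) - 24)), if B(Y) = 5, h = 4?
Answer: -1287/19 ≈ -67.737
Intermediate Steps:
Q(X) = 1 - X
(39*Q(√(-4 + h)))*((41 - 8)/(B(-3*6) - 24)) = (39*(1 - √(-4 + 4)))*((41 - 8)/(5 - 24)) = (39*(1 - √0))*(33/(-19)) = (39*(1 - 1*0))*(33*(-1/19)) = (39*(1 + 0))*(-33/19) = (39*1)*(-33/19) = 39*(-33/19) = -1287/19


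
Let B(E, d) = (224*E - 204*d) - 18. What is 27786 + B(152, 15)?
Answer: 58756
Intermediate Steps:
B(E, d) = -18 - 204*d + 224*E (B(E, d) = (-204*d + 224*E) - 18 = -18 - 204*d + 224*E)
27786 + B(152, 15) = 27786 + (-18 - 204*15 + 224*152) = 27786 + (-18 - 3060 + 34048) = 27786 + 30970 = 58756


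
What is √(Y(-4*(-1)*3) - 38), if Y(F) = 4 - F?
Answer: I*√46 ≈ 6.7823*I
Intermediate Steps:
√(Y(-4*(-1)*3) - 38) = √((4 - (-4*(-1))*3) - 38) = √((4 - 4*3) - 38) = √((4 - 1*12) - 38) = √((4 - 12) - 38) = √(-8 - 38) = √(-46) = I*√46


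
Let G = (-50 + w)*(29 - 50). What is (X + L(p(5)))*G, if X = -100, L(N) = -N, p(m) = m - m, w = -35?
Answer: -178500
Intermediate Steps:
p(m) = 0
G = 1785 (G = (-50 - 35)*(29 - 50) = -85*(-21) = 1785)
(X + L(p(5)))*G = (-100 - 1*0)*1785 = (-100 + 0)*1785 = -100*1785 = -178500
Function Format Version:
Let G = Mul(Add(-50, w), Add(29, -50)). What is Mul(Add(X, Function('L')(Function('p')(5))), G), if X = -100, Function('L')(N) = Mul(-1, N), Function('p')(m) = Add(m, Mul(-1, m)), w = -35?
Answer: -178500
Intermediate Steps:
Function('p')(m) = 0
G = 1785 (G = Mul(Add(-50, -35), Add(29, -50)) = Mul(-85, -21) = 1785)
Mul(Add(X, Function('L')(Function('p')(5))), G) = Mul(Add(-100, Mul(-1, 0)), 1785) = Mul(Add(-100, 0), 1785) = Mul(-100, 1785) = -178500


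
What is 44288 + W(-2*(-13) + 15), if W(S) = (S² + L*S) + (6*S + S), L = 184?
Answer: 53800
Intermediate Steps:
W(S) = S² + 191*S (W(S) = (S² + 184*S) + (6*S + S) = (S² + 184*S) + 7*S = S² + 191*S)
44288 + W(-2*(-13) + 15) = 44288 + (-2*(-13) + 15)*(191 + (-2*(-13) + 15)) = 44288 + (26 + 15)*(191 + (26 + 15)) = 44288 + 41*(191 + 41) = 44288 + 41*232 = 44288 + 9512 = 53800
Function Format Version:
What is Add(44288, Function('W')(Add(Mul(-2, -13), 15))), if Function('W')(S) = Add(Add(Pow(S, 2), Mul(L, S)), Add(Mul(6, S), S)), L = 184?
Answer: 53800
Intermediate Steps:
Function('W')(S) = Add(Pow(S, 2), Mul(191, S)) (Function('W')(S) = Add(Add(Pow(S, 2), Mul(184, S)), Add(Mul(6, S), S)) = Add(Add(Pow(S, 2), Mul(184, S)), Mul(7, S)) = Add(Pow(S, 2), Mul(191, S)))
Add(44288, Function('W')(Add(Mul(-2, -13), 15))) = Add(44288, Mul(Add(Mul(-2, -13), 15), Add(191, Add(Mul(-2, -13), 15)))) = Add(44288, Mul(Add(26, 15), Add(191, Add(26, 15)))) = Add(44288, Mul(41, Add(191, 41))) = Add(44288, Mul(41, 232)) = Add(44288, 9512) = 53800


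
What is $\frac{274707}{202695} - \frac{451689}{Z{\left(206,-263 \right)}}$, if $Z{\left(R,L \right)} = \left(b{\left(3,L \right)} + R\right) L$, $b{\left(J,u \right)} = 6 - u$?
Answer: $\frac{8391524922}{1688111525} \approx 4.971$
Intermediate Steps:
$Z{\left(R,L \right)} = L \left(6 + R - L\right)$ ($Z{\left(R,L \right)} = \left(\left(6 - L\right) + R\right) L = \left(6 + R - L\right) L = L \left(6 + R - L\right)$)
$\frac{274707}{202695} - \frac{451689}{Z{\left(206,-263 \right)}} = \frac{274707}{202695} - \frac{451689}{\left(-263\right) \left(6 + 206 - -263\right)} = 274707 \cdot \frac{1}{202695} - \frac{451689}{\left(-263\right) \left(6 + 206 + 263\right)} = \frac{91569}{67565} - \frac{451689}{\left(-263\right) 475} = \frac{91569}{67565} - \frac{451689}{-124925} = \frac{91569}{67565} - - \frac{451689}{124925} = \frac{91569}{67565} + \frac{451689}{124925} = \frac{8391524922}{1688111525}$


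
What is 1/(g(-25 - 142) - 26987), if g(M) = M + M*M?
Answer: 1/735 ≈ 0.0013605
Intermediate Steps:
g(M) = M + M²
1/(g(-25 - 142) - 26987) = 1/((-25 - 142)*(1 + (-25 - 142)) - 26987) = 1/(-167*(1 - 167) - 26987) = 1/(-167*(-166) - 26987) = 1/(27722 - 26987) = 1/735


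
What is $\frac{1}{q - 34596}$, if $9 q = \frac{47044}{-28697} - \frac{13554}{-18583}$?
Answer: $- \frac{4799487159}{166043543012278} \approx -2.8905 \cdot 10^{-5}$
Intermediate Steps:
$q = - \frac{485259514}{4799487159}$ ($q = \frac{\frac{47044}{-28697} - \frac{13554}{-18583}}{9} = \frac{47044 \left(- \frac{1}{28697}\right) - - \frac{13554}{18583}}{9} = \frac{- \frac{47044}{28697} + \frac{13554}{18583}}{9} = \frac{1}{9} \left(- \frac{485259514}{533276351}\right) = - \frac{485259514}{4799487159} \approx -0.10111$)
$\frac{1}{q - 34596} = \frac{1}{- \frac{485259514}{4799487159} - 34596} = \frac{1}{- \frac{166043543012278}{4799487159}} = - \frac{4799487159}{166043543012278}$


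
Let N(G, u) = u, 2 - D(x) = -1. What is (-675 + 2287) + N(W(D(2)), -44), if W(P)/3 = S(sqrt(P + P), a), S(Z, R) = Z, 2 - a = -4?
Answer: 1568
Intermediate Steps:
a = 6 (a = 2 - 1*(-4) = 2 + 4 = 6)
D(x) = 3 (D(x) = 2 - 1*(-1) = 2 + 1 = 3)
W(P) = 3*sqrt(2)*sqrt(P) (W(P) = 3*sqrt(P + P) = 3*sqrt(2*P) = 3*(sqrt(2)*sqrt(P)) = 3*sqrt(2)*sqrt(P))
(-675 + 2287) + N(W(D(2)), -44) = (-675 + 2287) - 44 = 1612 - 44 = 1568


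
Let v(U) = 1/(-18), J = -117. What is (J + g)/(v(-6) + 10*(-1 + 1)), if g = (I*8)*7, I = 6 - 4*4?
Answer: 12186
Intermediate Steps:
I = -10 (I = 6 - 16 = -10)
v(U) = -1/18
g = -560 (g = -10*8*7 = -80*7 = -560)
(J + g)/(v(-6) + 10*(-1 + 1)) = (-117 - 560)/(-1/18 + 10*(-1 + 1)) = -677/(-1/18 + 10*0) = -677/(-1/18 + 0) = -677/(-1/18) = -677*(-18) = 12186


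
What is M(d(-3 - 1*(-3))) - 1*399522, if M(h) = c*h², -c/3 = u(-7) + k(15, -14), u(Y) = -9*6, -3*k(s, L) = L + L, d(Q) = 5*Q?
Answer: -399522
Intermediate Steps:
k(s, L) = -2*L/3 (k(s, L) = -(L + L)/3 = -2*L/3)
u(Y) = -54
c = 134 (c = -3*(-54 - ⅔*(-14)) = -3*(-54 + 28/3) = -3*(-134/3) = 134)
M(h) = 134*h²
M(d(-3 - 1*(-3))) - 1*399522 = 134*(5*(-3 - 1*(-3)))² - 1*399522 = 134*(5*(-3 + 3))² - 399522 = 134*(5*0)² - 399522 = 134*0² - 399522 = 134*0 - 399522 = 0 - 399522 = -399522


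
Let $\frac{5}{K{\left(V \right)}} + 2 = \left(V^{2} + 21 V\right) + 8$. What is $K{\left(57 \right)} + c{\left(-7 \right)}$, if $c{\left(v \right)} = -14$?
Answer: $- \frac{62323}{4452} \approx -13.999$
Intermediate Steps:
$K{\left(V \right)} = \frac{5}{6 + V^{2} + 21 V}$ ($K{\left(V \right)} = \frac{5}{-2 + \left(\left(V^{2} + 21 V\right) + 8\right)} = \frac{5}{-2 + \left(8 + V^{2} + 21 V\right)} = \frac{5}{6 + V^{2} + 21 V}$)
$K{\left(57 \right)} + c{\left(-7 \right)} = \frac{5}{6 + 57^{2} + 21 \cdot 57} - 14 = \frac{5}{6 + 3249 + 1197} - 14 = \frac{5}{4452} - 14 = - \frac{62323}{4452}$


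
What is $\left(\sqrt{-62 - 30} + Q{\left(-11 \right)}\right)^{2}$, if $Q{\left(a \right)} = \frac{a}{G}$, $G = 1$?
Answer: $29 - 44 i \sqrt{23} \approx 29.0 - 211.02 i$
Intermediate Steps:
$Q{\left(a \right)} = a$ ($Q{\left(a \right)} = \frac{a}{1} = a 1 = a$)
$\left(\sqrt{-62 - 30} + Q{\left(-11 \right)}\right)^{2} = \left(\sqrt{-62 - 30} - 11\right)^{2} = \left(\sqrt{-92} - 11\right)^{2} = \left(2 i \sqrt{23} - 11\right)^{2} = \left(-11 + 2 i \sqrt{23}\right)^{2}$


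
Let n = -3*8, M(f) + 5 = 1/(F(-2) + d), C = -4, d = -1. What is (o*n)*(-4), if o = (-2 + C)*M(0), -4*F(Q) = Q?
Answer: 4032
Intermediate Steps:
F(Q) = -Q/4
M(f) = -7 (M(f) = -5 + 1/(-1/4*(-2) - 1) = -5 + 1/(1/2 - 1) = -5 + 1/(-1/2) = -5 - 2 = -7)
o = 42 (o = (-2 - 4)*(-7) = -6*(-7) = 42)
n = -24
(o*n)*(-4) = (42*(-24))*(-4) = -1008*(-4) = 4032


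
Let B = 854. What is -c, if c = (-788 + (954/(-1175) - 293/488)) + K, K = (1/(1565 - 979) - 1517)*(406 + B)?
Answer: 321262675726911/168006200 ≈ 1.9122e+6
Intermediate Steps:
K = -560045430/293 (K = (1/(1565 - 979) - 1517)*(406 + 854) = (1/586 - 1517)*1260 = -888961/586*1260 = -560045430/293 ≈ -1.9114e+6)
c = -321262675726911/168006200 (c = (-788 + (954/(-1175) - 293/488)) - 560045430/293 = (-788 + (954*(-1/1175) - 293*1/488)) - 560045430/293 = (-788 + (-954/1175 - 293/488)) - 560045430/293 = (-788 - 809827/573400) - 560045430/293 = -452649027/573400 - 560045430/293 = -321262675726911/168006200 ≈ -1.9122e+6)
-c = -1*(-321262675726911/168006200) = 321262675726911/168006200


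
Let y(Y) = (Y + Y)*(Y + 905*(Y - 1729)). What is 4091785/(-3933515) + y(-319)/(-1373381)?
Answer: -931556171031143/1080442952843 ≈ -862.20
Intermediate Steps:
y(Y) = 2*Y*(-1564745 + 906*Y) (y(Y) = (2*Y)*(Y + 905*(-1729 + Y)) = (2*Y)*(Y + (-1564745 + 905*Y)) = (2*Y)*(-1564745 + 906*Y) = 2*Y*(-1564745 + 906*Y))
4091785/(-3933515) + y(-319)/(-1373381) = 4091785/(-3933515) + (2*(-319)*(-1564745 + 906*(-319)))/(-1373381) = 4091785*(-1/3933515) + (2*(-319)*(-1564745 - 289014))*(-1/1373381) = -818357/786703 + (2*(-319)*(-1853759))*(-1/1373381) = -818357/786703 + 1182698242*(-1/1373381) = -818357/786703 - 1182698242/1373381 = -931556171031143/1080442952843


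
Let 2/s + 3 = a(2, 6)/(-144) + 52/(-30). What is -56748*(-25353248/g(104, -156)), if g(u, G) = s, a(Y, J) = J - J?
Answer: -17025162390464/5 ≈ -3.4050e+12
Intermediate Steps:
a(Y, J) = 0
s = -30/71 (s = 2/(-3 + (0/(-144) + 52/(-30))) = 2/(-3 + (0*(-1/144) + 52*(-1/30))) = 2/(-3 + (0 - 26/15)) = 2/(-3 - 26/15) = 2/(-71/15) = 2*(-15/71) = -30/71 ≈ -0.42254)
g(u, G) = -30/71
-56748*(-25353248/g(104, -156)) = -56748/(-30/71/(-22318)/1136) = -56748/(-30/71*(-1/22318)*(1/1136)) = -56748/((15/792289)*(1/1136)) = -56748/15/900040304 = -56748*900040304/15 = -17025162390464/5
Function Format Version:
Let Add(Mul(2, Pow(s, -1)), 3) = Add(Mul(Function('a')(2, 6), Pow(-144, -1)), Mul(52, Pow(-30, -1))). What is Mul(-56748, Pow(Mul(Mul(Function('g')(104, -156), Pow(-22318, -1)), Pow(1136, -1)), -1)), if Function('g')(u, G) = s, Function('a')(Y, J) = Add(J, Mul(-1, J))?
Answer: Rational(-17025162390464, 5) ≈ -3.4050e+12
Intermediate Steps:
Function('a')(Y, J) = 0
s = Rational(-30, 71) (s = Mul(2, Pow(Add(-3, Add(Mul(0, Pow(-144, -1)), Mul(52, Pow(-30, -1)))), -1)) = Mul(2, Pow(Add(-3, Add(Mul(0, Rational(-1, 144)), Mul(52, Rational(-1, 30)))), -1)) = Mul(2, Pow(Add(-3, Add(0, Rational(-26, 15))), -1)) = Mul(2, Pow(Add(-3, Rational(-26, 15)), -1)) = Mul(2, Pow(Rational(-71, 15), -1)) = Mul(2, Rational(-15, 71)) = Rational(-30, 71) ≈ -0.42254)
Function('g')(u, G) = Rational(-30, 71)
Mul(-56748, Pow(Mul(Mul(Function('g')(104, -156), Pow(-22318, -1)), Pow(1136, -1)), -1)) = Mul(-56748, Pow(Mul(Mul(Rational(-30, 71), Pow(-22318, -1)), Pow(1136, -1)), -1)) = Mul(-56748, Pow(Mul(Mul(Rational(-30, 71), Rational(-1, 22318)), Rational(1, 1136)), -1)) = Mul(-56748, Pow(Mul(Rational(15, 792289), Rational(1, 1136)), -1)) = Mul(-56748, Pow(Rational(15, 900040304), -1)) = Mul(-56748, Rational(900040304, 15)) = Rational(-17025162390464, 5)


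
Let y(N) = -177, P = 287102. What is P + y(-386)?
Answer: 286925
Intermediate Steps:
P + y(-386) = 287102 - 177 = 286925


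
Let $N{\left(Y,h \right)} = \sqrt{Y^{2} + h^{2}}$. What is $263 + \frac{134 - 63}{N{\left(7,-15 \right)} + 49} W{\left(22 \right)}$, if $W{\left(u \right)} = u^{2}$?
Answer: $\frac{2243237}{2127} - \frac{34364 \sqrt{274}}{2127} \approx 787.22$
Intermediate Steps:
$263 + \frac{134 - 63}{N{\left(7,-15 \right)} + 49} W{\left(22 \right)} = 263 + \frac{134 - 63}{\sqrt{7^{2} + \left(-15\right)^{2}} + 49} \cdot 22^{2} = 263 + \frac{71}{\sqrt{49 + 225} + 49} \cdot 484 = 263 + \frac{71}{\sqrt{274} + 49} \cdot 484 = 263 + \frac{71}{49 + \sqrt{274}} \cdot 484 = 263 + \frac{34364}{49 + \sqrt{274}}$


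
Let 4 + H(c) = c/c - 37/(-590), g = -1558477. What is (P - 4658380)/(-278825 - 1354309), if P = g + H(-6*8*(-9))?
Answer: 1222649121/321183020 ≈ 3.8067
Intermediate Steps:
H(c) = -1733/590 (H(c) = -4 + (c/c - 37/(-590)) = -4 + (1 - 37*(-1/590)) = -4 + (1 + 37/590) = -4 + 627/590 = -1733/590)
P = -919503163/590 (P = -1558477 - 1733/590 = -919503163/590 ≈ -1.5585e+6)
(P - 4658380)/(-278825 - 1354309) = (-919503163/590 - 4658380)/(-278825 - 1354309) = -3667947363/590/(-1633134) = -3667947363/590*(-1/1633134) = 1222649121/321183020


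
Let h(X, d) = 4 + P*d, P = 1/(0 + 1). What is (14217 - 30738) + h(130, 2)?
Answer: -16515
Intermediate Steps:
P = 1 (P = 1/1 = 1)
h(X, d) = 4 + d (h(X, d) = 4 + 1*d = 4 + d)
(14217 - 30738) + h(130, 2) = (14217 - 30738) + (4 + 2) = -16521 + 6 = -16515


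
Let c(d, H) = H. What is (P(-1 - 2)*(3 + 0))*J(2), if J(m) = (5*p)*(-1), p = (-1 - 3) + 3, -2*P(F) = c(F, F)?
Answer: 45/2 ≈ 22.500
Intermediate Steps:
P(F) = -F/2
p = -1 (p = -4 + 3 = -1)
J(m) = 5 (J(m) = (5*(-1))*(-1) = -5*(-1) = 5)
(P(-1 - 2)*(3 + 0))*J(2) = ((-(-1 - 2)/2)*(3 + 0))*5 = (-½*(-3)*3)*5 = ((3/2)*3)*5 = (9/2)*5 = 45/2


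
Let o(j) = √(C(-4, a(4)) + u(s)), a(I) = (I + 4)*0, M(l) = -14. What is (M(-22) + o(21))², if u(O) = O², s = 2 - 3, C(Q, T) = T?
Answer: 169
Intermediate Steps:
a(I) = 0 (a(I) = (4 + I)*0 = 0)
s = -1
o(j) = 1 (o(j) = √(0 + (-1)²) = √(0 + 1) = √1 = 1)
(M(-22) + o(21))² = (-14 + 1)² = (-13)² = 169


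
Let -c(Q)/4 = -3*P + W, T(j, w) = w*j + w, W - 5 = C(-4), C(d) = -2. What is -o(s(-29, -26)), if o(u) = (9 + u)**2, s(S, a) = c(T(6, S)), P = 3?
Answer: -1089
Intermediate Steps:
W = 3 (W = 5 - 2 = 3)
T(j, w) = w + j*w (T(j, w) = j*w + w = w + j*w)
c(Q) = 24 (c(Q) = -4*(-3*3 + 3) = -4*(-9 + 3) = -4*(-6) = 24)
s(S, a) = 24
-o(s(-29, -26)) = -(9 + 24)**2 = -1*33**2 = -1*1089 = -1089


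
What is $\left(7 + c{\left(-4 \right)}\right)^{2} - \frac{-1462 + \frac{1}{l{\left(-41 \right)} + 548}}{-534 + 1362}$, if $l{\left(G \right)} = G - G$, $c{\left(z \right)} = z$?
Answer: $\frac{4884871}{453744} \approx 10.766$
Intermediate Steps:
$l{\left(G \right)} = 0$
$\left(7 + c{\left(-4 \right)}\right)^{2} - \frac{-1462 + \frac{1}{l{\left(-41 \right)} + 548}}{-534 + 1362} = \left(7 - 4\right)^{2} - \frac{-1462 + \frac{1}{0 + 548}}{-534 + 1362} = 3^{2} - \frac{-1462 + \frac{1}{548}}{828} = 9 - \left(-1462 + \frac{1}{548}\right) \frac{1}{828} = 9 - \left(- \frac{801175}{548}\right) \frac{1}{828} = 9 - - \frac{801175}{453744} = 9 + \frac{801175}{453744} = \frac{4884871}{453744}$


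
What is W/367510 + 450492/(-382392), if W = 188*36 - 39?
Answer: -3395566649/2927768415 ≈ -1.1598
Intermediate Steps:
W = 6729 (W = 6768 - 39 = 6729)
W/367510 + 450492/(-382392) = 6729/367510 + 450492/(-382392) = 6729*(1/367510) + 450492*(-1/382392) = 6729/367510 - 37541/31866 = -3395566649/2927768415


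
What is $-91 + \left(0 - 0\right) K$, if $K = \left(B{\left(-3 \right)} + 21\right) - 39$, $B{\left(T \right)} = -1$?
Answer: $-91$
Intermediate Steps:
$K = -19$ ($K = \left(-1 + 21\right) - 39 = 20 - 39 = -19$)
$-91 + \left(0 - 0\right) K = -91 + \left(0 - 0\right) \left(-19\right) = -91 + \left(0 + 0\right) \left(-19\right) = -91 + 0 \left(-19\right) = -91 + 0 = -91$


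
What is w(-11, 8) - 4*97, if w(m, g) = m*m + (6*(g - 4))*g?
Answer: -75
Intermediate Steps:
w(m, g) = m² + g*(-24 + 6*g) (w(m, g) = m² + (6*(-4 + g))*g = m² + (-24 + 6*g)*g = m² + g*(-24 + 6*g))
w(-11, 8) - 4*97 = ((-11)² - 24*8 + 6*8²) - 4*97 = (121 - 192 + 6*64) - 388 = (121 - 192 + 384) - 388 = 313 - 388 = -75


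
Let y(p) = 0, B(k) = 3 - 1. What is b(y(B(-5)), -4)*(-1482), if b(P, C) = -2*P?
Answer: 0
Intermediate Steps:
B(k) = 2
b(y(B(-5)), -4)*(-1482) = -2*0*(-1482) = 0*(-1482) = 0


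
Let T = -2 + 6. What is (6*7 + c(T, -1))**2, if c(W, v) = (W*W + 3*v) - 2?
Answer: 2809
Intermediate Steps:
T = 4
c(W, v) = -2 + W**2 + 3*v (c(W, v) = (W**2 + 3*v) - 2 = -2 + W**2 + 3*v)
(6*7 + c(T, -1))**2 = (6*7 + (-2 + 4**2 + 3*(-1)))**2 = (42 + (-2 + 16 - 3))**2 = (42 + 11)**2 = 53**2 = 2809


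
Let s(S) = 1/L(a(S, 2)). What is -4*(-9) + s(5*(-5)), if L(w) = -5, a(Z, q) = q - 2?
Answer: 179/5 ≈ 35.800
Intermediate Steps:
a(Z, q) = -2 + q
s(S) = -1/5 (s(S) = 1/(-5) = -1/5)
-4*(-9) + s(5*(-5)) = -4*(-9) - 1/5 = 36 - 1/5 = 179/5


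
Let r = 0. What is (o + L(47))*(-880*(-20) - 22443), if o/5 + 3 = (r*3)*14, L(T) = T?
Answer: -154976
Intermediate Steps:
o = -15 (o = -15 + 5*((0*3)*14) = -15 + 5*(0*14) = -15 + 5*0 = -15 + 0 = -15)
(o + L(47))*(-880*(-20) - 22443) = (-15 + 47)*(-880*(-20) - 22443) = 32*(17600 - 22443) = 32*(-4843) = -154976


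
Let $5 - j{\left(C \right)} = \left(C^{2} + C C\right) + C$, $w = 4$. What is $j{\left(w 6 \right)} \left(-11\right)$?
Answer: $12881$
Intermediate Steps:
$j{\left(C \right)} = 5 - C - 2 C^{2}$ ($j{\left(C \right)} = 5 - \left(\left(C^{2} + C C\right) + C\right) = 5 - \left(\left(C^{2} + C^{2}\right) + C\right) = 5 - \left(2 C^{2} + C\right) = 5 - \left(C + 2 C^{2}\right) = 5 - C - 2 C^{2}$)
$j{\left(w 6 \right)} \left(-11\right) = \left(5 - 4 \cdot 6 - 2 \left(4 \cdot 6\right)^{2}\right) \left(-11\right) = \left(5 - 24 - 2 \cdot 24^{2}\right) \left(-11\right) = \left(5 - 24 - 1152\right) \left(-11\right) = \left(-1171\right) \left(-11\right) = 12881$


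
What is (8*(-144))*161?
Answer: -185472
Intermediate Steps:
(8*(-144))*161 = -1152*161 = -185472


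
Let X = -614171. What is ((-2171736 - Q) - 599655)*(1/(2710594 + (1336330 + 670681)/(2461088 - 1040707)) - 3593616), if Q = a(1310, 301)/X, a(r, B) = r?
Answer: 23549859990015179450614566543269/2364606392497738575 ≈ 9.9593e+12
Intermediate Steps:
Q = -1310/614171 (Q = 1310/(-614171) = 1310*(-1/614171) = -1310/614171 ≈ -0.0021330)
((-2171736 - Q) - 599655)*(1/(2710594 + (1336330 + 670681)/(2461088 - 1040707)) - 3593616) = ((-2171736 - 1*(-1310/614171)) - 599655)*(1/(2710594 + (1336330 + 670681)/(2461088 - 1040707)) - 3593616) = ((-2171736 + 1310/614171) - 599655)*(1/(2710594 + 2007011/1420381) - 3593616) = (-1333817269546/614171 - 599655)*(1/(2710594 + 2007011*(1/1420381)) - 3593616) = -1702107980551*(1/(2710594 + 2007011/1420381) - 3593616)/614171 = -1702107980551*(1/(3850078223325/1420381) - 3593616)/614171 = -1702107980551*(1420381/3850078223325 - 3593616)/614171 = -1702107980551/614171*(-13835702704590872819/3850078223325) = 23549859990015179450614566543269/2364606392497738575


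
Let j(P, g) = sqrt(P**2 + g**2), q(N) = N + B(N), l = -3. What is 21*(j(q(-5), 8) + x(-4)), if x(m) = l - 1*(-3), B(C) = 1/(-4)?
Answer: 21*sqrt(1465)/4 ≈ 200.95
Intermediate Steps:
B(C) = -1/4
x(m) = 0 (x(m) = -3 - 1*(-3) = -3 + 3 = 0)
q(N) = -1/4 + N (q(N) = N - 1/4 = -1/4 + N)
21*(j(q(-5), 8) + x(-4)) = 21*(sqrt((-1/4 - 5)**2 + 8**2) + 0) = 21*(sqrt((-21/4)**2 + 64) + 0) = 21*(sqrt(441/16 + 64) + 0) = 21*(sqrt(1465/16) + 0) = 21*(sqrt(1465)/4 + 0) = 21*(sqrt(1465)/4) = 21*sqrt(1465)/4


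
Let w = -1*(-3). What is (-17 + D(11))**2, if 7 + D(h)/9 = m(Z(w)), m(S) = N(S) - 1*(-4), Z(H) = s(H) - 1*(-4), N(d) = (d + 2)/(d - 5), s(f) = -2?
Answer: 3136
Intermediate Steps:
w = 3
N(d) = (2 + d)/(-5 + d)
Z(H) = 2 (Z(H) = -2 - 1*(-4) = -2 + 4 = 2)
m(S) = 4 + (2 + S)/(-5 + S) (m(S) = (2 + S)/(-5 + S) - 1*(-4) = (2 + S)/(-5 + S) + 4 = 4 + (2 + S)/(-5 + S))
D(h) = -39 (D(h) = -63 + 9*((-18 + 5*2)/(-5 + 2)) = -63 + 9*((-18 + 10)/(-3)) = -63 + 9*(-1/3*(-8)) = -63 + 9*(8/3) = -63 + 24 = -39)
(-17 + D(11))**2 = (-17 - 39)**2 = (-56)**2 = 3136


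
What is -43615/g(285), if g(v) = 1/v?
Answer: -12430275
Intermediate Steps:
-43615/g(285) = -43615/(1/285) = -43615/1/285 = -43615*285 = -12430275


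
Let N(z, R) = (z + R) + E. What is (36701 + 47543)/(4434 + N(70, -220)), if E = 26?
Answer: 42122/2155 ≈ 19.546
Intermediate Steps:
N(z, R) = 26 + R + z (N(z, R) = (z + R) + 26 = (R + z) + 26 = 26 + R + z)
(36701 + 47543)/(4434 + N(70, -220)) = (36701 + 47543)/(4434 + (26 - 220 + 70)) = 84244/(4434 - 124) = 84244/4310 = 84244*(1/4310) = 42122/2155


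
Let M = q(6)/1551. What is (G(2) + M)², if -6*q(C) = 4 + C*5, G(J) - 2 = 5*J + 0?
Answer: 3115760761/21650409 ≈ 143.91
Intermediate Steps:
G(J) = 2 + 5*J (G(J) = 2 + (5*J + 0) = 2 + 5*J)
q(C) = -⅔ - 5*C/6 (q(C) = -(4 + C*5)/6 = -(4 + 5*C)/6 = -⅔ - 5*C/6)
M = -17/4653 (M = (-⅔ - ⅚*6)/1551 = (-⅔ - 5)*(1/1551) = -17/3*1/1551 = -17/4653 ≈ -0.0036536)
(G(2) + M)² = ((2 + 5*2) - 17/4653)² = ((2 + 10) - 17/4653)² = (12 - 17/4653)² = (55819/4653)² = 3115760761/21650409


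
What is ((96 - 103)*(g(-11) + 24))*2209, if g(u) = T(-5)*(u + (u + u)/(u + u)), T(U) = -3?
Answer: -835002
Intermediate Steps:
g(u) = -3 - 3*u (g(u) = -3*(u + (u + u)/(u + u)) = -3*(u + (2*u)/((2*u))) = -3*(u + (2*u)*(1/(2*u))) = -3*(u + 1) = -3*(1 + u) = -3 - 3*u)
((96 - 103)*(g(-11) + 24))*2209 = ((96 - 103)*((-3 - 3*(-11)) + 24))*2209 = -7*((-3 + 33) + 24)*2209 = -7*(30 + 24)*2209 = -7*54*2209 = -378*2209 = -835002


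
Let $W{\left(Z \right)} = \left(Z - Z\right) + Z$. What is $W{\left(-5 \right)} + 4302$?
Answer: $4297$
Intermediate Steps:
$W{\left(Z \right)} = Z$ ($W{\left(Z \right)} = 0 + Z = Z$)
$W{\left(-5 \right)} + 4302 = -5 + 4302 = 4297$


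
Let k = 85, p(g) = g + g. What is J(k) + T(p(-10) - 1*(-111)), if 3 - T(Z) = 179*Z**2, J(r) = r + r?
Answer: -1482126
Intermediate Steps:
p(g) = 2*g
J(r) = 2*r
T(Z) = 3 - 179*Z**2
J(k) + T(p(-10) - 1*(-111)) = 2*85 + (3 - 179*(2*(-10) - 1*(-111))**2) = 170 + (3 - 179*(-20 + 111)**2) = 170 + (3 - 179*91**2) = 170 + (3 - 179*8281) = 170 + (3 - 1482299) = 170 - 1482296 = -1482126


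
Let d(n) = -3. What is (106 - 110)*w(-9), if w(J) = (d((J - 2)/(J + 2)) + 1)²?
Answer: -16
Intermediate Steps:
w(J) = 4 (w(J) = (-3 + 1)² = (-2)² = 4)
(106 - 110)*w(-9) = (106 - 110)*4 = -4*4 = -16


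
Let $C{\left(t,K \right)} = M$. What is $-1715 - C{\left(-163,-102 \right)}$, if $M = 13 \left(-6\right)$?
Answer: $-1637$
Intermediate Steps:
$M = -78$
$C{\left(t,K \right)} = -78$
$-1715 - C{\left(-163,-102 \right)} = -1715 - -78 = -1715 + 78 = -1637$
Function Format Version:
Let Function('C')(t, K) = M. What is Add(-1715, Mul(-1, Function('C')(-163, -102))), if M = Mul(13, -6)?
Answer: -1637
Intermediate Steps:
M = -78
Function('C')(t, K) = -78
Add(-1715, Mul(-1, Function('C')(-163, -102))) = Add(-1715, Mul(-1, -78)) = Add(-1715, 78) = -1637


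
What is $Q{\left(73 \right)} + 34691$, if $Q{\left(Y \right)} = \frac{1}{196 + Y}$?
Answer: $\frac{9331880}{269} \approx 34691.0$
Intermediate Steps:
$Q{\left(73 \right)} + 34691 = \frac{1}{196 + 73} + 34691 = \frac{1}{269} + 34691 = \frac{9331880}{269}$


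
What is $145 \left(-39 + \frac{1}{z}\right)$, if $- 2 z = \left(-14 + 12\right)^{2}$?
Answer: $- \frac{11455}{2} \approx -5727.5$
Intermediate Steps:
$z = -2$ ($z = - \frac{\left(-14 + 12\right)^{2}}{2} = - \frac{\left(-2\right)^{2}}{2} = \left(- \frac{1}{2}\right) 4 = -2$)
$145 \left(-39 + \frac{1}{z}\right) = 145 \left(-39 + \frac{1}{-2}\right) = 145 \left(-39 - \frac{1}{2}\right) = 145 \left(- \frac{79}{2}\right) = - \frac{11455}{2}$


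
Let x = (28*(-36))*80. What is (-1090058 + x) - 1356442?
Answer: -2527140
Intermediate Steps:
x = -80640 (x = -1008*80 = -80640)
(-1090058 + x) - 1356442 = (-1090058 - 80640) - 1356442 = -1170698 - 1356442 = -2527140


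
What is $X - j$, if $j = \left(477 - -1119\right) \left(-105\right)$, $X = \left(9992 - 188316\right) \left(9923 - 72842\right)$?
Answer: $11220135336$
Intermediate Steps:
$X = 11219967756$ ($X = \left(-178324\right) \left(-62919\right) = 11219967756$)
$j = -167580$ ($j = \left(477 + 1119\right) \left(-105\right) = 1596 \left(-105\right) = -167580$)
$X - j = 11219967756 - -167580 = 11219967756 + 167580 = 11220135336$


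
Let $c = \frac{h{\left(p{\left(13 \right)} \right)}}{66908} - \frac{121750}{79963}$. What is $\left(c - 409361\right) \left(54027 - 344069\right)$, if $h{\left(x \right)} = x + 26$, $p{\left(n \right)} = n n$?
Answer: $\frac{317618726543500438239}{2675082202} \approx 1.1873 \cdot 10^{11}$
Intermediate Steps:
$p{\left(n \right)} = n^{2}$
$h{\left(x \right)} = 26 + x$
$c = - \frac{8130456215}{5350164404}$ ($c = \frac{26 + 13^{2}}{66908} - \frac{121750}{79963} = \left(26 + 169\right) \frac{1}{66908} - \frac{121750}{79963} = 195 \cdot \frac{1}{66908} - \frac{121750}{79963} = \frac{195}{66908} - \frac{121750}{79963} = - \frac{8130456215}{5350164404} \approx -1.5197$)
$\left(c - 409361\right) \left(54027 - 344069\right) = \left(- \frac{8130456215}{5350164404} - 409361\right) \left(54027 - 344069\right) = \left(- \frac{2190156781042059}{5350164404}\right) \left(-290042\right) = \frac{317618726543500438239}{2675082202}$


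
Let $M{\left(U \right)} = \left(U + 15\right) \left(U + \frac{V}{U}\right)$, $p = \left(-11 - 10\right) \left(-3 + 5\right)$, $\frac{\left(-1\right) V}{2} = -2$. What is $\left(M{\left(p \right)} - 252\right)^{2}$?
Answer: $\frac{38340864}{49} \approx 7.8247 \cdot 10^{5}$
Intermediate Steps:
$V = 4$ ($V = \left(-2\right) \left(-2\right) = 4$)
$p = -42$ ($p = \left(-21\right) 2 = -42$)
$M{\left(U \right)} = \left(15 + U\right) \left(U + \frac{4}{U}\right)$ ($M{\left(U \right)} = \left(U + 15\right) \left(U + \frac{4}{U}\right) = \left(15 + U\right) \left(U + \frac{4}{U}\right)$)
$\left(M{\left(p \right)} - 252\right)^{2} = \left(\left(4 + \left(-42\right)^{2} + 15 \left(-42\right) + \frac{60}{-42}\right) - 252\right)^{2} = \left(\left(4 + 1764 - 630 + 60 \left(- \frac{1}{42}\right)\right) - 252\right)^{2} = \left(\left(4 + 1764 - 630 - \frac{10}{7}\right) - 252\right)^{2} = \left(\frac{7956}{7} - 252\right)^{2} = \left(\frac{6192}{7}\right)^{2} = \frac{38340864}{49}$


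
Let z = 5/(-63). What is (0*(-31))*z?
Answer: 0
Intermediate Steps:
z = -5/63 (z = 5*(-1/63) = -5/63 ≈ -0.079365)
(0*(-31))*z = (0*(-31))*(-5/63) = 0*(-5/63) = 0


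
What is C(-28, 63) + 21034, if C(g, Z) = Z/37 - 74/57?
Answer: 44361559/2109 ≈ 21034.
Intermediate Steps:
C(g, Z) = -74/57 + Z/37 (C(g, Z) = Z*(1/37) - 74*1/57 = Z/37 - 74/57 = -74/57 + Z/37)
C(-28, 63) + 21034 = (-74/57 + (1/37)*63) + 21034 = (-74/57 + 63/37) + 21034 = 853/2109 + 21034 = 44361559/2109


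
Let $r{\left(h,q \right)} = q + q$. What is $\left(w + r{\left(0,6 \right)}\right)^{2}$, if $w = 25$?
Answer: $1369$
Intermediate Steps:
$r{\left(h,q \right)} = 2 q$
$\left(w + r{\left(0,6 \right)}\right)^{2} = \left(25 + 2 \cdot 6\right)^{2} = \left(25 + 12\right)^{2} = 37^{2} = 1369$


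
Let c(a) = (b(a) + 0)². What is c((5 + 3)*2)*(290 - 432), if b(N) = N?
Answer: -36352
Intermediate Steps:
c(a) = a² (c(a) = (a + 0)² = a²)
c((5 + 3)*2)*(290 - 432) = ((5 + 3)*2)²*(290 - 432) = (8*2)²*(-142) = 16²*(-142) = 256*(-142) = -36352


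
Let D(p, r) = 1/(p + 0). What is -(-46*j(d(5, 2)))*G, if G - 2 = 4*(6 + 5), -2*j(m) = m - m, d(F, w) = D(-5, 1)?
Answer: 0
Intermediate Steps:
D(p, r) = 1/p
d(F, w) = -1/5 (d(F, w) = 1/(-5) = -1/5)
j(m) = 0 (j(m) = -(m - m)/2 = -1/2*0 = 0)
G = 46 (G = 2 + 4*(6 + 5) = 2 + 4*11 = 2 + 44 = 46)
-(-46*j(d(5, 2)))*G = -(-46*0)*46 = -0*46 = -1*0 = 0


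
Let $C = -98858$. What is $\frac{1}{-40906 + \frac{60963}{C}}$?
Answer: $- \frac{98858}{4043946311} \approx -2.4446 \cdot 10^{-5}$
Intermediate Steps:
$\frac{1}{-40906 + \frac{60963}{C}} = \frac{1}{-40906 + \frac{60963}{-98858}} = \frac{1}{-40906 + 60963 \left(- \frac{1}{98858}\right)} = \frac{1}{-40906 - \frac{60963}{98858}} = \frac{1}{- \frac{4043946311}{98858}} = - \frac{98858}{4043946311}$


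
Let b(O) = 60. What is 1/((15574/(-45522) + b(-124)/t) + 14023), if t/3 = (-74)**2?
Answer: 31159809/436943455009 ≈ 7.1313e-5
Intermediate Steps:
t = 16428 (t = 3*(-74)**2 = 3*5476 = 16428)
1/((15574/(-45522) + b(-124)/t) + 14023) = 1/((15574/(-45522) + 60/16428) + 14023) = 1/((15574*(-1/45522) + 60*(1/16428)) + 14023) = 1/((-7787/22761 + 5/1369) + 14023) = 1/(-10546598/31159809 + 14023) = 1/(436943455009/31159809) = 31159809/436943455009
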